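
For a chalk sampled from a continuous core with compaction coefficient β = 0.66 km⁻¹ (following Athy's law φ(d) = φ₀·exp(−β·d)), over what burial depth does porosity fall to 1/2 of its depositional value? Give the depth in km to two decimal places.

1.05 km

φ/φ₀ = 1/2 ⇒ exp(−β·d) = 1/2 ⇒ d = ln(2) / β
d = 0.6931 / 0.66 = 1.050 km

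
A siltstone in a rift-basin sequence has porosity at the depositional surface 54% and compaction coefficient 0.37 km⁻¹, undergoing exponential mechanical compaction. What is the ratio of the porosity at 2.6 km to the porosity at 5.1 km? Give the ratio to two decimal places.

2.52

phi(z₁)/phi(z₂) = e^(−k·z₁)/e^(−k·z₂) = e^{k(z₂−z₁)}
= exp(0.37 × 2.5) = exp(0.925) = 2.5219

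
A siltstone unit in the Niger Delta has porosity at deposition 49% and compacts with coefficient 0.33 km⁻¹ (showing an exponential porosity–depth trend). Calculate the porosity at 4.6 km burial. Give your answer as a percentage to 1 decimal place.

phi = phi₀·exp(−c·z) = 0.49 × exp(−0.33 × 4.6) = 0.49 × exp(−1.518)
  = 0.49 × 0.2191 = 0.1074

10.7%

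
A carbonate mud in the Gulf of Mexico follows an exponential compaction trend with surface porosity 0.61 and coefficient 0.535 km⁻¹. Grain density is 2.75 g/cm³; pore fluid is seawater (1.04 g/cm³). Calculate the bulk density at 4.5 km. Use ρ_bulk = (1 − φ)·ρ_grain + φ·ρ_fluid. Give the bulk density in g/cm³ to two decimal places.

Porosity at depth: phi = 0.61·exp(−0.535×4.5) = 0.61×0.0900 = 0.0549
Bulk density: ρ_b = (1−phi)ρ_g + phi·ρ_f = 0.9451×2.75 + 0.0549×1.04
       = 2.599 + 0.057 = 2.656 g/cm³

2.66 g/cm³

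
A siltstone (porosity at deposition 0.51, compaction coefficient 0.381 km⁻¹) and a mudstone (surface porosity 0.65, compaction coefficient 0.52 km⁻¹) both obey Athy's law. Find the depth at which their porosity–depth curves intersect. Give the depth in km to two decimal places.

Set φ₀ₐ e^(−kₐz) = φ₀ᵦ e^(−kᵦz) ⇒ ln(φ₀ₐ/φ₀ᵦ) = (kₐ − kᵦ)·z
z = ln(0.51/0.65) / (0.381 − 0.52) = -0.2426 / -0.139 = 1.745 km

1.75 km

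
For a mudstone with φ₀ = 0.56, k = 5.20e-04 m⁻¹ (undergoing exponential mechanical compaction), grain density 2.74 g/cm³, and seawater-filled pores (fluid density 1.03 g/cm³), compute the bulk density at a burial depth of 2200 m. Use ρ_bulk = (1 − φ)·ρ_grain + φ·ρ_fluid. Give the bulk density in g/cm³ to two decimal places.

2.43 g/cm³

Working in km (1 km = 1000 m; k in km⁻¹ = k in m⁻¹ × 1000):
Porosity at depth: φ = 0.56·exp(−0.52×2.2) = 0.56×0.3185 = 0.1784
Bulk density: ρ_b = (1−φ)ρ_g + φ·ρ_f = 0.8216×2.74 + 0.1784×1.03
       = 2.251 + 0.184 = 2.435 g/cm³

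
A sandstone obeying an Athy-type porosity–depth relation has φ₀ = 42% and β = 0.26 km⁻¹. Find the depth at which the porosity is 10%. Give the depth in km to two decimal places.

5.52 km

Invert Athy's law: Z = ln(φ₀/φ) / β
Z = ln(0.42/0.1) / 0.26 = ln(4.2) / 0.26 = 1.4351 / 0.26 = 5.520 km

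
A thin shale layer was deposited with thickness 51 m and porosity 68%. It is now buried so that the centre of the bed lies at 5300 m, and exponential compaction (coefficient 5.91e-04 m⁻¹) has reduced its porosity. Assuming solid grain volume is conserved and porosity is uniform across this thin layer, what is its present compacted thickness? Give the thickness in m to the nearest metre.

Working in km (1 km = 1000 m; β in km⁻¹ = β in m⁻¹ × 1000):
Porosity at 5.3 km: φ = 0.68·exp(−0.591×5.3) = 0.0297
Solid-volume conservation: h(1−φ) = h₀(1−φ₀) ⇒ h = h₀·(1−φ₀)/(1−φ)
h = 0.051 × (1 − 0.68)/(1 − 0.0297) = 0.051 × 0.3298 = 0.0168 km

17 m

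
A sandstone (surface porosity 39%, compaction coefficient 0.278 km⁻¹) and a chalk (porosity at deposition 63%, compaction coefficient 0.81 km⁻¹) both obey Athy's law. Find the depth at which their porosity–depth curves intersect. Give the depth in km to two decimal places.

0.90 km

Set phi₀ₐ e^(−kₐz) = phi₀ᵦ e^(−kᵦz) ⇒ ln(phi₀ₐ/phi₀ᵦ) = (kₐ − kᵦ)·z
z = ln(0.39/0.63) / (0.278 − 0.81) = -0.4796 / -0.532 = 0.901 km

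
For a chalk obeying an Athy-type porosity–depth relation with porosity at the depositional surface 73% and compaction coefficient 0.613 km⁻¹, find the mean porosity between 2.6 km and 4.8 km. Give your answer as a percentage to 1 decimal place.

⟨φ⟩ = (1/(z₂−z₁)) ∫ φ₀ e^(−cz) dz = φ₀·(e^(−c·z₁) − e^(−c·z₂)) / (c·(z₂−z₁))
e^(−0.613×2.6) = 0.2032; e^(−0.613×4.8) = 0.0527
⟨φ⟩ = 0.73 × (0.2032 − 0.0527) / (0.613 × 2.2) = 0.73 × 0.1115 = 0.0814

8.1%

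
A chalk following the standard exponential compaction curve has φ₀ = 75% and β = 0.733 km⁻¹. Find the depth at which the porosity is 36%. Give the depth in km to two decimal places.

1.00 km

Invert Athy's law: z = ln(φ₀/φ) / β
z = ln(0.75/0.36) / 0.733 = ln(2.083) / 0.733 = 0.7340 / 0.733 = 1.001 km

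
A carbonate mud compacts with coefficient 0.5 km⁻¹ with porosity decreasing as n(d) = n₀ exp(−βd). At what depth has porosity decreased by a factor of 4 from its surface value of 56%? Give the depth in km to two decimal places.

n/n₀ = 1/4 ⇒ exp(−β·d) = 1/4 ⇒ d = ln(4) / β
d = 1.3863 / 0.5 = 2.773 km

2.77 km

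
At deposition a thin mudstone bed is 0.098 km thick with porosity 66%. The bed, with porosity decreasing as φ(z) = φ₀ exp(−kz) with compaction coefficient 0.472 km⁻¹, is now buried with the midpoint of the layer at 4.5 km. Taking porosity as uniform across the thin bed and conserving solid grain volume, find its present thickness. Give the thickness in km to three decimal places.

0.036 km

Porosity at 4.5 km: φ = 0.66·exp(−0.472×4.5) = 0.0789
Solid-volume conservation: h(1−φ) = h₀(1−φ₀) ⇒ h = h₀·(1−φ₀)/(1−φ)
h = 0.098 × (1 − 0.66)/(1 − 0.0789) = 0.098 × 0.3691 = 0.0362 km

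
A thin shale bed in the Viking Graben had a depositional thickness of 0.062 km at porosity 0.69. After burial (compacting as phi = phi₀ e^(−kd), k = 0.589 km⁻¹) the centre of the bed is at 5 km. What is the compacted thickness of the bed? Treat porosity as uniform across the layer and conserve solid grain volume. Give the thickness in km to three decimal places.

0.020 km

Porosity at 5 km: phi = 0.69·exp(−0.589×5) = 0.0363
Solid-volume conservation: h(1−phi) = h₀(1−phi₀) ⇒ h = h₀·(1−phi₀)/(1−phi)
h = 0.062 × (1 − 0.69)/(1 − 0.0363) = 0.062 × 0.3217 = 0.0199 km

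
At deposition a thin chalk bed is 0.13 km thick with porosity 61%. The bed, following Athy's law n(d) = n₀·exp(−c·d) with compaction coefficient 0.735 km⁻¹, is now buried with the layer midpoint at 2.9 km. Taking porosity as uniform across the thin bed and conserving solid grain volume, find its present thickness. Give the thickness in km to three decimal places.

Porosity at 2.9 km: n = 0.61·exp(−0.735×2.9) = 0.0724
Solid-volume conservation: h(1−n) = h₀(1−n₀) ⇒ h = h₀·(1−n₀)/(1−n)
h = 0.13 × (1 − 0.61)/(1 − 0.0724) = 0.13 × 0.4204 = 0.0547 km

0.055 km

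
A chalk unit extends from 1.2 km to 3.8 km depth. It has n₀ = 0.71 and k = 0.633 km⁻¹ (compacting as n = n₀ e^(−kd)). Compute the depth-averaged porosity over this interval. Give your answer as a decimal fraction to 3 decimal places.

⟨n⟩ = (1/(d₂−d₁)) ∫ n₀ e^(−kd) dd = n₀·(e^(−k·d₁) − e^(−k·d₂)) / (k·(d₂−d₁))
e^(−0.633×1.2) = 0.4679; e^(−0.633×3.8) = 0.0902
⟨n⟩ = 0.71 × (0.4679 − 0.0902) / (0.633 × 2.6) = 0.71 × 0.2294 = 0.1629

0.163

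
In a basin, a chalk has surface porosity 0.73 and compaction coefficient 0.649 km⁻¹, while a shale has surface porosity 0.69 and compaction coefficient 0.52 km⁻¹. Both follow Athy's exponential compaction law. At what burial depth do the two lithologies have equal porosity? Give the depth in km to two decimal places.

Set n₀ₐ e^(−cₐz) = n₀ᵦ e^(−cᵦz) ⇒ ln(n₀ₐ/n₀ᵦ) = (cₐ − cᵦ)·z
z = ln(0.73/0.69) / (0.649 − 0.52) = 0.0564 / 0.129 = 0.437 km

0.44 km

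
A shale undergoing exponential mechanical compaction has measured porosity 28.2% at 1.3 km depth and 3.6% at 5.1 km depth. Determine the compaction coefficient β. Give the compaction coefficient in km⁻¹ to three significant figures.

0.542 km⁻¹

Athy: φ(z) = φ₀ e^(−βz) ⇒ φ₁/φ₂ = e^{β(z₂−z₁)} ⇒ β = ln(φ₁/φ₂)/(z₂−z₁)
β = ln(0.282/0.036) / (5.1 − 1.3) = ln(7.833) / 3.8 = 2.0584 / 3.8 = 0.5417 km⁻¹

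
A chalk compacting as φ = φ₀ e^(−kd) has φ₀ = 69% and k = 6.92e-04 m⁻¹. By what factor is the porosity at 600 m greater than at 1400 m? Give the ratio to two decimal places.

Working in km (1 km = 1000 m; k in km⁻¹ = k in m⁻¹ × 1000):
φ(d₁)/φ(d₂) = e^(−k·d₁)/e^(−k·d₂) = e^{k(d₂−d₁)}
= exp(0.692 × 0.8) = exp(0.5536) = 1.7395

1.74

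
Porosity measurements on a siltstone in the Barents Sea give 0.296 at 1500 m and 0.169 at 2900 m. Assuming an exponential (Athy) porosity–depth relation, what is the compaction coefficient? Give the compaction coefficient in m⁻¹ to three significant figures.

0.000400 m⁻¹

Working in km (1 km = 1000 m; β in km⁻¹ = β in m⁻¹ × 1000):
Athy: φ(d) = φ₀ e^(−βd) ⇒ φ₁/φ₂ = e^{β(d₂−d₁)} ⇒ β = ln(φ₁/φ₂)/(d₂−d₁)
β = ln(0.296/0.169) / (2.9 − 1.5) = ln(1.751) / 1.4 = 0.5605 / 1.4 = 0.4003 km⁻¹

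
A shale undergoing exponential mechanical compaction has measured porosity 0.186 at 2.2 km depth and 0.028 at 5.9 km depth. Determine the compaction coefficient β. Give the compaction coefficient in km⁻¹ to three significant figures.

0.512 km⁻¹

Athy: phi(z) = phi₀ e^(−βz) ⇒ phi₁/phi₂ = e^{β(z₂−z₁)} ⇒ β = ln(phi₁/phi₂)/(z₂−z₁)
β = ln(0.186/0.028) / (5.9 − 2.2) = ln(6.643) / 3.7 = 1.8935 / 3.7 = 0.5118 km⁻¹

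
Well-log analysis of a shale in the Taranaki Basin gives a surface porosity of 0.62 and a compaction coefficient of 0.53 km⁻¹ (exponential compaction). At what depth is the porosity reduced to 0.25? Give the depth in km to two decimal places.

1.71 km

Invert Athy's law: z = ln(φ₀/φ) / k
z = ln(0.62/0.25) / 0.53 = ln(2.48) / 0.53 = 0.9083 / 0.53 = 1.714 km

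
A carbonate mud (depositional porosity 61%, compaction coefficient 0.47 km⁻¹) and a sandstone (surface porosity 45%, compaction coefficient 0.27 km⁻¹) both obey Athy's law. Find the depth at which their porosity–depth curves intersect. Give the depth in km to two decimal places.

1.52 km

Set φ₀ₐ e^(−kₐZ) = φ₀ᵦ e^(−kᵦZ) ⇒ ln(φ₀ₐ/φ₀ᵦ) = (kₐ − kᵦ)·Z
Z = ln(0.61/0.45) / (0.47 − 0.27) = 0.3042 / 0.2 = 1.521 km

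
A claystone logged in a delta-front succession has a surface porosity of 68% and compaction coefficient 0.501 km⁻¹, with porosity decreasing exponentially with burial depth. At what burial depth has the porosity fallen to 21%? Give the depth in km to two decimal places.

2.35 km

Invert Athy's law: d = ln(n₀/n) / c
d = ln(0.68/0.21) / 0.501 = ln(3.238) / 0.501 = 1.1750 / 0.501 = 2.345 km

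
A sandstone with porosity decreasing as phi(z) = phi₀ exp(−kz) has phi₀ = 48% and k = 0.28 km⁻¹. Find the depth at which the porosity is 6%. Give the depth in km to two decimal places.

Invert Athy's law: z = ln(phi₀/phi) / k
z = ln(0.48/0.06) / 0.28 = ln(8) / 0.28 = 2.0794 / 0.28 = 7.427 km

7.43 km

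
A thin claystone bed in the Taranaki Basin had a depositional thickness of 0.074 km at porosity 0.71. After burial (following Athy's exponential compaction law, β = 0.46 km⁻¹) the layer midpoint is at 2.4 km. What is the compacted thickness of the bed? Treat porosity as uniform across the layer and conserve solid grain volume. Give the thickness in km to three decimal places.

0.028 km

Porosity at 2.4 km: n = 0.71·exp(−0.46×2.4) = 0.2354
Solid-volume conservation: h(1−n) = h₀(1−n₀) ⇒ h = h₀·(1−n₀)/(1−n)
h = 0.074 × (1 − 0.71)/(1 − 0.2354) = 0.074 × 0.3793 = 0.0281 km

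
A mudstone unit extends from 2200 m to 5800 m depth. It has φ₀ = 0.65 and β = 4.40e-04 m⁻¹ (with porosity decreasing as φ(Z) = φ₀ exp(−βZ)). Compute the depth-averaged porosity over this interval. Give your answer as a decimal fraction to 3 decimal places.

0.124

Working in km (1 km = 1000 m; β in km⁻¹ = β in m⁻¹ × 1000):
⟨φ⟩ = (1/(Z₂−Z₁)) ∫ φ₀ e^(−βZ) dZ = φ₀·(e^(−β·Z₁) − e^(−β·Z₂)) / (β·(Z₂−Z₁))
e^(−0.44×2.2) = 0.3798; e^(−0.44×5.8) = 0.0779
⟨φ⟩ = 0.65 × (0.3798 − 0.0779) / (0.44 × 3.6) = 0.65 × 0.1906 = 0.1239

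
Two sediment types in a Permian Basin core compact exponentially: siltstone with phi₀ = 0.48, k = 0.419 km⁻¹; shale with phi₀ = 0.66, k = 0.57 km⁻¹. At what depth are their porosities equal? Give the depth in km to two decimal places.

2.11 km

Set phi₀ₐ e^(−kₐZ) = phi₀ᵦ e^(−kᵦZ) ⇒ ln(phi₀ₐ/phi₀ᵦ) = (kₐ − kᵦ)·Z
Z = ln(0.48/0.66) / (0.419 − 0.57) = -0.3185 / -0.151 = 2.109 km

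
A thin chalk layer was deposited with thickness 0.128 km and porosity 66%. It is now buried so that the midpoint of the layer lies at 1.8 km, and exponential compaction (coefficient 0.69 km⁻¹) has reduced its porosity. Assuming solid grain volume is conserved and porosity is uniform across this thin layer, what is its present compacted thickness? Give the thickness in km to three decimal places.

0.054 km

Porosity at 1.8 km: n = 0.66·exp(−0.69×1.8) = 0.1906
Solid-volume conservation: h(1−n) = h₀(1−n₀) ⇒ h = h₀·(1−n₀)/(1−n)
h = 0.128 × (1 − 0.66)/(1 − 0.1906) = 0.128 × 0.4201 = 0.0538 km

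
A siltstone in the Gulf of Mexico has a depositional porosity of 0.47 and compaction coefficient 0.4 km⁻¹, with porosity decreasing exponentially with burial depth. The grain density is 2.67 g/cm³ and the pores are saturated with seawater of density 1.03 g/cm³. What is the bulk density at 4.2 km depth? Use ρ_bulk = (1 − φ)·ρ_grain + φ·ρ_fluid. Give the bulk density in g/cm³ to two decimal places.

2.53 g/cm³

Porosity at depth: φ = 0.47·exp(−0.4×4.2) = 0.47×0.1864 = 0.0876
Bulk density: ρ_b = (1−φ)ρ_g + φ·ρ_f = 0.9124×2.67 + 0.0876×1.03
       = 2.436 + 0.090 = 2.526 g/cm³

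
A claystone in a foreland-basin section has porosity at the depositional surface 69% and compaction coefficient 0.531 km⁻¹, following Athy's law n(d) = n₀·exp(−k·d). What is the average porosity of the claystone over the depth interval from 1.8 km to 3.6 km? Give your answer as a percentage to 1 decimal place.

17.1%

⟨n⟩ = (1/(d₂−d₁)) ∫ n₀ e^(−kd) dd = n₀·(e^(−k·d₁) − e^(−k·d₂)) / (k·(d₂−d₁))
e^(−0.531×1.8) = 0.3845; e^(−0.531×3.6) = 0.1478
⟨n⟩ = 0.69 × (0.3845 − 0.1478) / (0.531 × 1.8) = 0.69 × 0.2476 = 0.1708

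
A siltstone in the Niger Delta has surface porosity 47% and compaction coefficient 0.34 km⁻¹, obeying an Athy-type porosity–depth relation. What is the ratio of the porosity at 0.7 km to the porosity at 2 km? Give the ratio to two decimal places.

1.56

n(z₁)/n(z₂) = e^(−β·z₁)/e^(−β·z₂) = e^{β(z₂−z₁)}
= exp(0.34 × 1.3) = exp(0.442) = 1.5558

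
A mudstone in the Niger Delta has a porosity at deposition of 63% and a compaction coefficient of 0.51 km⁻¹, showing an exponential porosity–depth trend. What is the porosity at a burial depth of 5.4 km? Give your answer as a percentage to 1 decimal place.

φ = φ₀·exp(−β·Z) = 0.63 × exp(−0.51 × 5.4) = 0.63 × exp(−2.754)
  = 0.63 × 0.0637 = 0.0401

4.0%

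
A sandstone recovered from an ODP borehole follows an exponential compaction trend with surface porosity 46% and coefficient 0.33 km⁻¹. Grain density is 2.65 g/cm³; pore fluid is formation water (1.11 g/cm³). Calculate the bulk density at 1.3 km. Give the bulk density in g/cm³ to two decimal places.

2.19 g/cm³

Porosity at depth: phi = 0.46·exp(−0.33×1.3) = 0.46×0.6512 = 0.2995
Bulk density: ρ_b = (1−phi)ρ_g + phi·ρ_f = 0.7005×2.65 + 0.2995×1.11
       = 1.856 + 0.332 = 2.189 g/cm³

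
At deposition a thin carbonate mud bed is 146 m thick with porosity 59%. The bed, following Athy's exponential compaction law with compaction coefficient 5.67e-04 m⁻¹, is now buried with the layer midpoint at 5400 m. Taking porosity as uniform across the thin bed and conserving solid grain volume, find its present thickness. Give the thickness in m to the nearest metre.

Working in km (1 km = 1000 m; k in km⁻¹ = k in m⁻¹ × 1000):
Porosity at 5.4 km: φ = 0.59·exp(−0.567×5.4) = 0.0276
Solid-volume conservation: h(1−φ) = h₀(1−φ₀) ⇒ h = h₀·(1−φ₀)/(1−φ)
h = 0.146 × (1 − 0.59)/(1 − 0.0276) = 0.146 × 0.4216 = 0.0616 km

62 m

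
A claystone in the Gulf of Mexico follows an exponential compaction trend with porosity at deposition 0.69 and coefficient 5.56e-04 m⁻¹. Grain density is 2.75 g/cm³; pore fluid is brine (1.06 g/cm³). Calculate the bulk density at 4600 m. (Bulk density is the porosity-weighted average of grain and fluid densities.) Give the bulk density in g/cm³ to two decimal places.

Working in km (1 km = 1000 m; β in km⁻¹ = β in m⁻¹ × 1000):
Porosity at depth: φ = 0.69·exp(−0.556×4.6) = 0.69×0.0775 = 0.0535
Bulk density: ρ_b = (1−φ)ρ_g + φ·ρ_f = 0.9465×2.75 + 0.0535×1.06
       = 2.603 + 0.057 = 2.660 g/cm³

2.66 g/cm³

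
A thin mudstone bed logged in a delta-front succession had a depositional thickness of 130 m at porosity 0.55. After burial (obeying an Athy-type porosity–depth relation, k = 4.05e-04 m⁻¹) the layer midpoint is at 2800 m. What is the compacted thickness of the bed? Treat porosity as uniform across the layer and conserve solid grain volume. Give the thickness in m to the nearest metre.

Working in km (1 km = 1000 m; k in km⁻¹ = k in m⁻¹ × 1000):
Porosity at 2.8 km: φ = 0.55·exp(−0.405×2.8) = 0.1770
Solid-volume conservation: h(1−φ) = h₀(1−φ₀) ⇒ h = h₀·(1−φ₀)/(1−φ)
h = 0.13 × (1 − 0.55)/(1 − 0.1770) = 0.13 × 0.5468 = 0.0711 km

71 m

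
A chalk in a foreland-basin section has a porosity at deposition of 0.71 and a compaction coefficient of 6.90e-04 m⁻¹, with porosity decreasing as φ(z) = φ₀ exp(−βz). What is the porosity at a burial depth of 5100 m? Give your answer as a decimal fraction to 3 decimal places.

0.021

Working in km (1 km = 1000 m; β in km⁻¹ = β in m⁻¹ × 1000):
φ = φ₀·exp(−β·z) = 0.71 × exp(−0.69 × 5.1) = 0.71 × exp(−3.519)
  = 0.71 × 0.0296 = 0.0210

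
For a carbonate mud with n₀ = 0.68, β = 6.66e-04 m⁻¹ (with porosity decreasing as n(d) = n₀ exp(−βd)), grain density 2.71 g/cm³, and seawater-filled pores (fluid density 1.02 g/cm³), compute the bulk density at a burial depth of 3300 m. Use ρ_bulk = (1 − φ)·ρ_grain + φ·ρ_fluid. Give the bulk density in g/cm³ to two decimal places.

2.58 g/cm³

Working in km (1 km = 1000 m; β in km⁻¹ = β in m⁻¹ × 1000):
Porosity at depth: n = 0.68·exp(−0.666×3.3) = 0.68×0.1110 = 0.0755
Bulk density: ρ_b = (1−n)ρ_g + n·ρ_f = 0.9245×2.71 + 0.0755×1.02
       = 2.505 + 0.077 = 2.582 g/cm³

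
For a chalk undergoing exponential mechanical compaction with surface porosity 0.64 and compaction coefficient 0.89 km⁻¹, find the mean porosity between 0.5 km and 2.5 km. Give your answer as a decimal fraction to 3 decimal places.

⟨φ⟩ = (1/(z₂−z₁)) ∫ φ₀ e^(−βz) dz = φ₀·(e^(−β·z₁) − e^(−β·z₂)) / (β·(z₂−z₁))
e^(−0.89×0.5) = 0.6408; e^(−0.89×2.5) = 0.1081
⟨φ⟩ = 0.64 × (0.6408 − 0.1081) / (0.89 × 2) = 0.64 × 0.2993 = 0.1916

0.192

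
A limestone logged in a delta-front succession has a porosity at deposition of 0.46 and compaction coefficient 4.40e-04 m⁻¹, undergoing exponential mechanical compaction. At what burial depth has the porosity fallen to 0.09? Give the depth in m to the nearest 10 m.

3710 m

Working in km (1 km = 1000 m; β in km⁻¹ = β in m⁻¹ × 1000):
Invert Athy's law: Z = ln(φ₀/φ) / β
Z = ln(0.46/0.09) / 0.44 = ln(5.111) / 0.44 = 1.6314 / 0.44 = 3.708 km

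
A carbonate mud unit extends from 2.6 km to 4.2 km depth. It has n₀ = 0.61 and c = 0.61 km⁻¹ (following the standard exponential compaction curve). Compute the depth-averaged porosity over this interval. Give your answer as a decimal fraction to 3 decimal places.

⟨n⟩ = (1/(d₂−d₁)) ∫ n₀ e^(−cd) dd = n₀·(e^(−c·d₁) − e^(−c·d₂)) / (c·(d₂−d₁))
e^(−0.61×2.6) = 0.2047; e^(−0.61×4.2) = 0.0772
⟨n⟩ = 0.61 × (0.2047 − 0.0772) / (0.61 × 1.6) = 0.61 × 0.1307 = 0.0797

0.080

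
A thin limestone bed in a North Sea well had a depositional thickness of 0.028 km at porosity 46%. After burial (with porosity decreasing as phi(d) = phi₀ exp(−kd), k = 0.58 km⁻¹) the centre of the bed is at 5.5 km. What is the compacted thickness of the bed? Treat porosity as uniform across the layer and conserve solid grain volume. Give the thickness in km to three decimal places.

0.015 km

Porosity at 5.5 km: phi = 0.46·exp(−0.58×5.5) = 0.0189
Solid-volume conservation: h(1−phi) = h₀(1−phi₀) ⇒ h = h₀·(1−phi₀)/(1−phi)
h = 0.028 × (1 − 0.46)/(1 − 0.0189) = 0.028 × 0.5504 = 0.0154 km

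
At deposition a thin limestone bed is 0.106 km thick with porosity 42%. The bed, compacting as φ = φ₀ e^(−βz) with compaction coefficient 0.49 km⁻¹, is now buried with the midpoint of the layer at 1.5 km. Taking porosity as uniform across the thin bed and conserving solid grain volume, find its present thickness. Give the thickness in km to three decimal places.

0.077 km

Porosity at 1.5 km: φ = 0.42·exp(−0.49×1.5) = 0.2014
Solid-volume conservation: h(1−φ) = h₀(1−φ₀) ⇒ h = h₀·(1−φ₀)/(1−φ)
h = 0.106 × (1 − 0.42)/(1 − 0.2014) = 0.106 × 0.7263 = 0.0770 km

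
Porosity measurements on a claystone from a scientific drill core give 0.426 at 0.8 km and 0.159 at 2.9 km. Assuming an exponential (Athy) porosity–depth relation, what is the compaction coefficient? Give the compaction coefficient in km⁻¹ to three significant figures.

0.469 km⁻¹

Athy: phi(Z) = phi₀ e^(−kZ) ⇒ phi₁/phi₂ = e^{k(Z₂−Z₁)} ⇒ k = ln(phi₁/phi₂)/(Z₂−Z₁)
k = ln(0.426/0.159) / (2.9 − 0.8) = ln(2.679) / 2.1 = 0.9855 / 2.1 = 0.4693 km⁻¹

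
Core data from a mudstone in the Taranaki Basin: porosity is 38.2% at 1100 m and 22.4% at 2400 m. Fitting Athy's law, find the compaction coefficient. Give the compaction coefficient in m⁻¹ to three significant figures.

0.000411 m⁻¹

Working in km (1 km = 1000 m; c in km⁻¹ = c in m⁻¹ × 1000):
Athy: n(Z) = n₀ e^(−cZ) ⇒ n₁/n₂ = e^{c(Z₂−Z₁)} ⇒ c = ln(n₁/n₂)/(Z₂−Z₁)
c = ln(0.382/0.224) / (2.4 − 1.1) = ln(1.705) / 1.3 = 0.5338 / 1.3 = 0.4106 km⁻¹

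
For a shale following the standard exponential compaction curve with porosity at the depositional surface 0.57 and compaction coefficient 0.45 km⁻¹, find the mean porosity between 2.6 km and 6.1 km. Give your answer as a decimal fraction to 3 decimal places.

⟨phi⟩ = (1/(d₂−d₁)) ∫ phi₀ e^(−βd) dd = phi₀·(e^(−β·d₁) − e^(−β·d₂)) / (β·(d₂−d₁))
e^(−0.45×2.6) = 0.3104; e^(−0.45×6.1) = 0.0642
⟨phi⟩ = 0.57 × (0.3104 − 0.0642) / (0.45 × 3.5) = 0.57 × 0.1563 = 0.0891

0.089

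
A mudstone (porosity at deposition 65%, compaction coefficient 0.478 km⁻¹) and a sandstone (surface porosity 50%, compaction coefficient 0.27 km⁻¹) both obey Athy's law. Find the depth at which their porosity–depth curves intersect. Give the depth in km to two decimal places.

Set phi₀ₐ e^(−βₐd) = phi₀ᵦ e^(−βᵦd) ⇒ ln(phi₀ₐ/phi₀ᵦ) = (βₐ − βᵦ)·d
d = ln(0.65/0.5) / (0.478 − 0.27) = 0.2624 / 0.208 = 1.261 km

1.26 km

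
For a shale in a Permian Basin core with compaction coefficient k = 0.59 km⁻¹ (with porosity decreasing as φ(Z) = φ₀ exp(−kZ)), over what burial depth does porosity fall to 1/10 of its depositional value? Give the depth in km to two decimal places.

3.90 km

φ/φ₀ = 1/10 ⇒ exp(−k·Z) = 1/10 ⇒ Z = ln(10) / k
Z = 2.3026 / 0.59 = 3.903 km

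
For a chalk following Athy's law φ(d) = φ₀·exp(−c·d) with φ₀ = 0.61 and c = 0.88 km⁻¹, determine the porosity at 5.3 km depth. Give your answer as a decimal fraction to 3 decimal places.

0.006

φ = φ₀·exp(−c·d) = 0.61 × exp(−0.88 × 5.3) = 0.61 × exp(−4.664)
  = 0.61 × 0.0094 = 0.0058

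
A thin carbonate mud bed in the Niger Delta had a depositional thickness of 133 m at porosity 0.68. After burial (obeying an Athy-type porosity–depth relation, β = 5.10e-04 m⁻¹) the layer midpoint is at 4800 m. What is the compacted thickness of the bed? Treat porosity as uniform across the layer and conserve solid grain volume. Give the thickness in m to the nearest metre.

Working in km (1 km = 1000 m; β in km⁻¹ = β in m⁻¹ × 1000):
Porosity at 4.8 km: phi = 0.68·exp(−0.51×4.8) = 0.0588
Solid-volume conservation: h(1−phi) = h₀(1−phi₀) ⇒ h = h₀·(1−phi₀)/(1−phi)
h = 0.133 × (1 − 0.68)/(1 − 0.0588) = 0.133 × 0.3400 = 0.0452 km

45 m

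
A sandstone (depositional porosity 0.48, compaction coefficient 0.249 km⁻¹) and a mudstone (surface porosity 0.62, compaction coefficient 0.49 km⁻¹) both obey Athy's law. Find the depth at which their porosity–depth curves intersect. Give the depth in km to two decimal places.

Set φ₀ₐ e^(−cₐd) = φ₀ᵦ e^(−cᵦd) ⇒ ln(φ₀ₐ/φ₀ᵦ) = (cₐ − cᵦ)·d
d = ln(0.48/0.62) / (0.249 − 0.49) = -0.2559 / -0.241 = 1.062 km

1.06 km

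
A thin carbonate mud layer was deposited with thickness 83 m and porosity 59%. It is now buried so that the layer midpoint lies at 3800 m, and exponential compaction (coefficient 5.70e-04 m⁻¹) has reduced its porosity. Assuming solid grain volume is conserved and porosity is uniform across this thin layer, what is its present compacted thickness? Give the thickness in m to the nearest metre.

36 m

Working in km (1 km = 1000 m; k in km⁻¹ = k in m⁻¹ × 1000):
Porosity at 3.8 km: φ = 0.59·exp(−0.57×3.8) = 0.0676
Solid-volume conservation: h(1−φ) = h₀(1−φ₀) ⇒ h = h₀·(1−φ₀)/(1−φ)
h = 0.083 × (1 − 0.59)/(1 − 0.0676) = 0.083 × 0.4397 = 0.0365 km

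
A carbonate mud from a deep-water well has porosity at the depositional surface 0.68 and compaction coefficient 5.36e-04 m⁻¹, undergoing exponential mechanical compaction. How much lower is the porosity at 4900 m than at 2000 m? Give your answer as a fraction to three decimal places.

Working in km (1 km = 1000 m; c in km⁻¹ = c in m⁻¹ × 1000):
phi(2) = 0.68·e^(−0.536×2) = 0.2328
phi(4.9) = 0.68·e^(−0.536×4.9) = 0.0492
Δphi = 0.2328 − 0.0492 = 0.1836

0.184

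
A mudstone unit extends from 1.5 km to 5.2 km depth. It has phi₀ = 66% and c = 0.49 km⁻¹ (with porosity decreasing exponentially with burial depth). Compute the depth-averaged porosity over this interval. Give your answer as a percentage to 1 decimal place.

14.6%

⟨phi⟩ = (1/(d₂−d₁)) ∫ phi₀ e^(−cd) dd = phi₀·(e^(−c·d₁) − e^(−c·d₂)) / (c·(d₂−d₁))
e^(−0.49×1.5) = 0.4795; e^(−0.49×5.2) = 0.0782
⟨phi⟩ = 0.66 × (0.4795 − 0.0782) / (0.49 × 3.7) = 0.66 × 0.2213 = 0.1461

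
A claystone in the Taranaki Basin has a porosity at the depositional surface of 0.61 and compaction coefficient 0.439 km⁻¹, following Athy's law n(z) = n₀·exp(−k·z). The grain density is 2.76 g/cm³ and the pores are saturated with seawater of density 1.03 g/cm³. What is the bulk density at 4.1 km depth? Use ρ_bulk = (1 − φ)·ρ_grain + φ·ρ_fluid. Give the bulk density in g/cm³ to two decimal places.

Porosity at depth: n = 0.61·exp(−0.439×4.1) = 0.61×0.1653 = 0.1008
Bulk density: ρ_b = (1−n)ρ_g + n·ρ_f = 0.8992×2.76 + 0.1008×1.03
       = 2.482 + 0.104 = 2.586 g/cm³

2.59 g/cm³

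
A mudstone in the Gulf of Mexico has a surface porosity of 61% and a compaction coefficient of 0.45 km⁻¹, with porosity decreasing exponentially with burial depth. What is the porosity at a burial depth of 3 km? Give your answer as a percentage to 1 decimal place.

phi = phi₀·exp(−k·d) = 0.61 × exp(−0.45 × 3) = 0.61 × exp(−1.35)
  = 0.61 × 0.2592 = 0.1581

15.8%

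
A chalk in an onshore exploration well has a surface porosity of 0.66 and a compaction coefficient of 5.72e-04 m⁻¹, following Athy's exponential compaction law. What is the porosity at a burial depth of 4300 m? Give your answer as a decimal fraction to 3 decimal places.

0.056

Working in km (1 km = 1000 m; β in km⁻¹ = β in m⁻¹ × 1000):
φ = φ₀·exp(−β·Z) = 0.66 × exp(−0.572 × 4.3) = 0.66 × exp(−2.46)
  = 0.66 × 0.0855 = 0.0564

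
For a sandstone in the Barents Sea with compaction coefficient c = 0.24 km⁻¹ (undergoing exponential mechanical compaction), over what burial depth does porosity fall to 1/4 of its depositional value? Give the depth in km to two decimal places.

5.78 km

n/n₀ = 1/4 ⇒ exp(−c·Z) = 1/4 ⇒ Z = ln(4) / c
Z = 1.3863 / 0.24 = 5.776 km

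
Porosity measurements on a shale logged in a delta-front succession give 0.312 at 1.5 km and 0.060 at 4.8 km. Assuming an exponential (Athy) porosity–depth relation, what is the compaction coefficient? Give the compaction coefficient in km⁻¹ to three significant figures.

0.500 km⁻¹

Athy: phi(d) = phi₀ e^(−βd) ⇒ phi₁/phi₂ = e^{β(d₂−d₁)} ⇒ β = ln(phi₁/phi₂)/(d₂−d₁)
β = ln(0.312/0.06) / (4.8 − 1.5) = ln(5.2) / 3.3 = 1.6487 / 3.3 = 0.4996 km⁻¹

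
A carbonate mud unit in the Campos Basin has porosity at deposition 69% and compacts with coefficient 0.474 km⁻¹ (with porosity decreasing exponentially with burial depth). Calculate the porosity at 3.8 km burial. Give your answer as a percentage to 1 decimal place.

phi = phi₀·exp(−β·Z) = 0.69 × exp(−0.474 × 3.8) = 0.69 × exp(−1.801)
  = 0.69 × 0.1651 = 0.1139

11.4%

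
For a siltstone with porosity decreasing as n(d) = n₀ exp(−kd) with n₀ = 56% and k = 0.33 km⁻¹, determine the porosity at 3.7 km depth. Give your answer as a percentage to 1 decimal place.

16.5%

n = n₀·exp(−k·d) = 0.56 × exp(−0.33 × 3.7) = 0.56 × exp(−1.221)
  = 0.56 × 0.2949 = 0.1652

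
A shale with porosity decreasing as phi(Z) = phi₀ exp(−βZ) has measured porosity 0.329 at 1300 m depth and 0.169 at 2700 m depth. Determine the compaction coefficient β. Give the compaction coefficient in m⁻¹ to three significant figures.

Working in km (1 km = 1000 m; β in km⁻¹ = β in m⁻¹ × 1000):
Athy: phi(Z) = phi₀ e^(−βZ) ⇒ phi₁/phi₂ = e^{β(Z₂−Z₁)} ⇒ β = ln(phi₁/phi₂)/(Z₂−Z₁)
β = ln(0.329/0.169) / (2.7 − 1.3) = ln(1.947) / 1.4 = 0.6662 / 1.4 = 0.4758 km⁻¹

0.000476 m⁻¹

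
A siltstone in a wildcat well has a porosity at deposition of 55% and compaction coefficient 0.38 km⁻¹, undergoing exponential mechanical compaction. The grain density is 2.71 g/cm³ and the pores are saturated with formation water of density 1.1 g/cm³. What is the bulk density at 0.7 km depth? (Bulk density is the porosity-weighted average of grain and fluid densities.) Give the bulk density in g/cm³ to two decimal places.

2.03 g/cm³

Porosity at depth: φ = 0.55·exp(−0.38×0.7) = 0.55×0.7664 = 0.4215
Bulk density: ρ_b = (1−φ)ρ_g + φ·ρ_f = 0.5785×2.71 + 0.4215×1.1
       = 1.568 + 0.464 = 2.031 g/cm³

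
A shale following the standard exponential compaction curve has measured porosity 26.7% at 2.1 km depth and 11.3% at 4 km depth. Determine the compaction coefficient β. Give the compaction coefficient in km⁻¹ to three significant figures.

0.453 km⁻¹

Athy: φ(Z) = φ₀ e^(−βZ) ⇒ φ₁/φ₂ = e^{β(Z₂−Z₁)} ⇒ β = ln(φ₁/φ₂)/(Z₂−Z₁)
β = ln(0.267/0.113) / (4 − 2.1) = ln(2.363) / 1.9 = 0.8599 / 1.9 = 0.4526 km⁻¹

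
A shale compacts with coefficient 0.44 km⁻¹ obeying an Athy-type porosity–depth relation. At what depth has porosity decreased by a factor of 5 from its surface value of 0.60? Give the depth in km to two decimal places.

3.66 km

n/n₀ = 1/5 ⇒ exp(−β·Z) = 1/5 ⇒ Z = ln(5) / β
Z = 1.6094 / 0.44 = 3.658 km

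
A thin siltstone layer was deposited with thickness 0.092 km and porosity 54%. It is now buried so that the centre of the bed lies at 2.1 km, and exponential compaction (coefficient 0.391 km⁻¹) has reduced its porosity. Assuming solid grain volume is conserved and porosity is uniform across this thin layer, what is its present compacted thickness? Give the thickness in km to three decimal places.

0.056 km

Porosity at 2.1 km: phi = 0.54·exp(−0.391×2.1) = 0.2376
Solid-volume conservation: h(1−phi) = h₀(1−phi₀) ⇒ h = h₀·(1−phi₀)/(1−phi)
h = 0.092 × (1 − 0.54)/(1 − 0.2376) = 0.092 × 0.6033 = 0.0555 km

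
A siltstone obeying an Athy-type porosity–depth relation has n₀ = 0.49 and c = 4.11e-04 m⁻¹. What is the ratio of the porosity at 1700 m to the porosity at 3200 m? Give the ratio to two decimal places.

1.85

Working in km (1 km = 1000 m; c in km⁻¹ = c in m⁻¹ × 1000):
n(Z₁)/n(Z₂) = e^(−c·Z₁)/e^(−c·Z₂) = e^{c(Z₂−Z₁)}
= exp(0.411 × 1.5) = exp(0.6165) = 1.8524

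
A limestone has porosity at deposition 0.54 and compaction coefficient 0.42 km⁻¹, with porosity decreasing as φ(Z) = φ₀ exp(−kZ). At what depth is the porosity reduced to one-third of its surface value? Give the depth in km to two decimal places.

φ/φ₀ = 1/3 ⇒ exp(−k·Z) = 1/3 ⇒ Z = ln(3) / k
Z = 1.0986 / 0.42 = 2.616 km

2.62 km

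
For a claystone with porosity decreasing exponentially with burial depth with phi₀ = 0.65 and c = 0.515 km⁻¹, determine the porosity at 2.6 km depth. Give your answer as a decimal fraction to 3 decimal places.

phi = phi₀·exp(−c·Z) = 0.65 × exp(−0.515 × 2.6) = 0.65 × exp(−1.339)
  = 0.65 × 0.2621 = 0.1704

0.170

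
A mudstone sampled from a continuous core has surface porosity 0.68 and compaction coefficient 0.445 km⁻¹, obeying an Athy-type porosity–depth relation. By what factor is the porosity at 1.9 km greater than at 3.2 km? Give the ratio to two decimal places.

φ(d₁)/φ(d₂) = e^(−β·d₁)/e^(−β·d₂) = e^{β(d₂−d₁)}
= exp(0.445 × 1.3) = exp(0.5785) = 1.7834

1.78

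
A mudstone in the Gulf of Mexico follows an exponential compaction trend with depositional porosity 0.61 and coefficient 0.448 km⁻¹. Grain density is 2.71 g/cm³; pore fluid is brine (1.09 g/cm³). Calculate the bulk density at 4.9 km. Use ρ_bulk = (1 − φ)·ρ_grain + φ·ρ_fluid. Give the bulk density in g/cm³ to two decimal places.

2.60 g/cm³

Porosity at depth: phi = 0.61·exp(−0.448×4.9) = 0.61×0.1113 = 0.0679
Bulk density: ρ_b = (1−phi)ρ_g + phi·ρ_f = 0.9321×2.71 + 0.0679×1.09
       = 2.526 + 0.074 = 2.600 g/cm³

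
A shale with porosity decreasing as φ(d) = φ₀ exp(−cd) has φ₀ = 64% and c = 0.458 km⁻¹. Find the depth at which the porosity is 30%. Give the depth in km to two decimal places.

Invert Athy's law: d = ln(φ₀/φ) / c
d = ln(0.64/0.3) / 0.458 = ln(2.133) / 0.458 = 0.7577 / 0.458 = 1.654 km

1.65 km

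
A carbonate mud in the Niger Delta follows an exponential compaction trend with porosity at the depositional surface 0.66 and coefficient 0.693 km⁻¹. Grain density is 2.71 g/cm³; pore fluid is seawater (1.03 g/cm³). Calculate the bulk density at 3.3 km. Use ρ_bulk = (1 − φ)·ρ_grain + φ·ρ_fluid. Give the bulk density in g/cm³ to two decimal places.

2.60 g/cm³

Porosity at depth: n = 0.66·exp(−0.693×3.3) = 0.66×0.1016 = 0.0670
Bulk density: ρ_b = (1−n)ρ_g + n·ρ_f = 0.9330×2.71 + 0.0670×1.03
       = 2.528 + 0.069 = 2.597 g/cm³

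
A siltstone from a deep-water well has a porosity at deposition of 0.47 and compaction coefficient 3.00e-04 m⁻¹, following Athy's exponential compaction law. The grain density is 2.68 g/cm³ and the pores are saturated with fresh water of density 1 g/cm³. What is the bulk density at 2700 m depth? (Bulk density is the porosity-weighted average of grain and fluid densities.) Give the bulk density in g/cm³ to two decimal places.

Working in km (1 km = 1000 m; β in km⁻¹ = β in m⁻¹ × 1000):
Porosity at depth: φ = 0.47·exp(−0.3×2.7) = 0.47×0.4449 = 0.2091
Bulk density: ρ_b = (1−φ)ρ_g + φ·ρ_f = 0.7909×2.68 + 0.2091×1
       = 2.120 + 0.209 = 2.329 g/cm³

2.33 g/cm³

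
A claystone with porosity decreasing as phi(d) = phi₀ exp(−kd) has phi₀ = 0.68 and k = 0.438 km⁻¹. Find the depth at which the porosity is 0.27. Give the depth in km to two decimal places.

2.11 km

Invert Athy's law: d = ln(phi₀/phi) / k
d = ln(0.68/0.27) / 0.438 = ln(2.519) / 0.438 = 0.9237 / 0.438 = 2.109 km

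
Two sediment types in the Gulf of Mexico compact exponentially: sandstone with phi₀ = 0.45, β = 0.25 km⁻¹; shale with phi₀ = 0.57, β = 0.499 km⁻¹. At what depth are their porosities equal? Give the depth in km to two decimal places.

0.95 km

Set phi₀ₐ e^(−βₐz) = phi₀ᵦ e^(−βᵦz) ⇒ ln(phi₀ₐ/phi₀ᵦ) = (βₐ − βᵦ)·z
z = ln(0.45/0.57) / (0.25 − 0.499) = -0.2364 / -0.249 = 0.949 km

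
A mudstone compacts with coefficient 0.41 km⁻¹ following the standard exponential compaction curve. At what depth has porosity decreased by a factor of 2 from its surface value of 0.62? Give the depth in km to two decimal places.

phi/phi₀ = 1/2 ⇒ exp(−k·Z) = 1/2 ⇒ Z = ln(2) / k
Z = 0.6931 / 0.41 = 1.691 km

1.69 km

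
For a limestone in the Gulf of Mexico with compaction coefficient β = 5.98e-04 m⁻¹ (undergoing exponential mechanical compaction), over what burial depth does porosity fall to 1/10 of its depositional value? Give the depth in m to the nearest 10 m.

3850 m

Working in km (1 km = 1000 m; β in km⁻¹ = β in m⁻¹ × 1000):
φ/φ₀ = 1/10 ⇒ exp(−β·Z) = 1/10 ⇒ Z = ln(10) / β
Z = 2.3026 / 0.598 = 3.850 km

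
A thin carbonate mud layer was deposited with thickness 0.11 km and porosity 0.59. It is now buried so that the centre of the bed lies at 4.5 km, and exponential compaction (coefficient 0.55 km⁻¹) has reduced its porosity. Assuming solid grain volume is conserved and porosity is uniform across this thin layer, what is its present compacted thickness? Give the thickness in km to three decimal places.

0.047 km

Porosity at 4.5 km: phi = 0.59·exp(−0.55×4.5) = 0.0497
Solid-volume conservation: h(1−phi) = h₀(1−phi₀) ⇒ h = h₀·(1−phi₀)/(1−phi)
h = 0.11 × (1 − 0.59)/(1 − 0.0497) = 0.11 × 0.4314 = 0.0475 km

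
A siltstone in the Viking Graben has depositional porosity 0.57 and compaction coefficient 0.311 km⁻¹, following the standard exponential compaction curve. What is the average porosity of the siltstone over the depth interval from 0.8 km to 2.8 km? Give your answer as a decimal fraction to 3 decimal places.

0.331

⟨phi⟩ = (1/(z₂−z₁)) ∫ phi₀ e^(−kz) dz = phi₀·(e^(−k·z₁) − e^(−k·z₂)) / (k·(z₂−z₁))
e^(−0.311×0.8) = 0.7797; e^(−0.311×2.8) = 0.4186
⟨phi⟩ = 0.57 × (0.7797 − 0.4186) / (0.311 × 2) = 0.57 × 0.5806 = 0.3309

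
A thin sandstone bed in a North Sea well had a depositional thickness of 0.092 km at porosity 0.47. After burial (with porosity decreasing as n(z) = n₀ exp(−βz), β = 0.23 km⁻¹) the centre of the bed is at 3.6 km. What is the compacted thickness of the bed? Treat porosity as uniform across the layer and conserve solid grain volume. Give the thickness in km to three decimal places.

0.061 km

Porosity at 3.6 km: n = 0.47·exp(−0.23×3.6) = 0.2054
Solid-volume conservation: h(1−n) = h₀(1−n₀) ⇒ h = h₀·(1−n₀)/(1−n)
h = 0.092 × (1 − 0.47)/(1 − 0.2054) = 0.092 × 0.6670 = 0.0614 km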